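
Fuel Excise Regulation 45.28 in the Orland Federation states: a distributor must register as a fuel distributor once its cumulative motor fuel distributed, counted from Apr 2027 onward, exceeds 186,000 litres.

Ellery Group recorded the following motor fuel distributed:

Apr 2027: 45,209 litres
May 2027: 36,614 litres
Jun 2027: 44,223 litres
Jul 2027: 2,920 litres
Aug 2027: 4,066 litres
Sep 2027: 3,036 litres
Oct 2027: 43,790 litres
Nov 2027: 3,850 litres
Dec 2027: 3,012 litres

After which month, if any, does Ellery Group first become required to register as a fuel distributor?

Through Apr 2027: 45,209 litres
Through May 2027: 81,823 litres
Through Jun 2027: 126,046 litres
Through Jul 2027: 128,966 litres
Through Aug 2027: 133,032 litres
Through Sep 2027: 136,068 litres
Through Oct 2027: 179,858 litres
Through Nov 2027: 183,708 litres
Through Dec 2027: 186,720 litres ← exceeds threshold

Dec 2027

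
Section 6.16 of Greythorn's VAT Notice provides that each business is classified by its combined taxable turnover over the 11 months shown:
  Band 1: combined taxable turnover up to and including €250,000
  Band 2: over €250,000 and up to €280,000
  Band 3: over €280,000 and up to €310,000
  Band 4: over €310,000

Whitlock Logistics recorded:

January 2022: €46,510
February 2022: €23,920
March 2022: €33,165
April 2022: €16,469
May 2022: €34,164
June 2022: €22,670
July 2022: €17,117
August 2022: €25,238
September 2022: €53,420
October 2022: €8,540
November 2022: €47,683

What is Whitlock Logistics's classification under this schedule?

Combined taxable turnover: €46,510 + €23,920 + €33,165 + €16,469 + €34,164 + €22,670 + €17,117 + €25,238 + €53,420 + €8,540 + €47,683 = €328,896.
€328,896 > €310,000, so Band 4 applies.

Band 4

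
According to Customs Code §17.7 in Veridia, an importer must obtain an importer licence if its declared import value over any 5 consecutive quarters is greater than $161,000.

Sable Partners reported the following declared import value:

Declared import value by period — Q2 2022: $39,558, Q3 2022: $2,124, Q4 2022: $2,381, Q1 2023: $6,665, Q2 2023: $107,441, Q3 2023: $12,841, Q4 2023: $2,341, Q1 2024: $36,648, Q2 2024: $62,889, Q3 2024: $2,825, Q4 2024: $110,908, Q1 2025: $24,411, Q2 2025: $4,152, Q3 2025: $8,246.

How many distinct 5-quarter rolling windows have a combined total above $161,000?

Q2 2022–Q2 2023: $39,558 + $2,124 + $2,381 + $6,665 + $107,441 = $158,169 (under)
Q3 2022–Q3 2023: $2,124 + $2,381 + $6,665 + $107,441 + $12,841 = $131,452 (under)
Q4 2022–Q4 2023: $2,381 + $6,665 + $107,441 + $12,841 + $2,341 = $131,669 (under)
Q1 2023–Q1 2024: $6,665 + $107,441 + $12,841 + $2,341 + $36,648 = $165,936 (over)
Q2 2023–Q2 2024: $107,441 + $12,841 + $2,341 + $36,648 + $62,889 = $222,160 (over)
Q3 2023–Q3 2024: $12,841 + $2,341 + $36,648 + $62,889 + $2,825 = $117,544 (under)
Q4 2023–Q4 2024: $2,341 + $36,648 + $62,889 + $2,825 + $110,908 = $215,611 (over)
Q1 2024–Q1 2025: $36,648 + $62,889 + $2,825 + $110,908 + $24,411 = $237,681 (over)
Q2 2024–Q2 2025: $62,889 + $2,825 + $110,908 + $24,411 + $4,152 = $205,185 (over)
Q3 2024–Q3 2025: $2,825 + $110,908 + $24,411 + $4,152 + $8,246 = $150,542 (under)
5 windows exceed the threshold.

5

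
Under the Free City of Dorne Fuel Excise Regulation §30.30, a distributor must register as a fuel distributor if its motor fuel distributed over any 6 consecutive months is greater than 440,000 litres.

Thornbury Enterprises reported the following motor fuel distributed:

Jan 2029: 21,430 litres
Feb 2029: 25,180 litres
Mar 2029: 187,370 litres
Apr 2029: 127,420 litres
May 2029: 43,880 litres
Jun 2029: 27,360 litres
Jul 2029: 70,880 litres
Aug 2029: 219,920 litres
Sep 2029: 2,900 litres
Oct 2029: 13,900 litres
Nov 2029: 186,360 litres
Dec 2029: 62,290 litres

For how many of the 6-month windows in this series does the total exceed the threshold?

5

Jan 2029–Jun 2029: 21,430 litres + 25,180 litres + 187,370 litres + 127,420 litres + 43,880 litres + 27,360 litres = 432,640 litres (under)
Feb 2029–Jul 2029: 25,180 litres + 187,370 litres + 127,420 litres + 43,880 litres + 27,360 litres + 70,880 litres = 482,090 litres (over)
Mar 2029–Aug 2029: 187,370 litres + 127,420 litres + 43,880 litres + 27,360 litres + 70,880 litres + 219,920 litres = 676,830 litres (over)
Apr 2029–Sep 2029: 127,420 litres + 43,880 litres + 27,360 litres + 70,880 litres + 219,920 litres + 2,900 litres = 492,360 litres (over)
May 2029–Oct 2029: 43,880 litres + 27,360 litres + 70,880 litres + 219,920 litres + 2,900 litres + 13,900 litres = 378,840 litres (under)
Jun 2029–Nov 2029: 27,360 litres + 70,880 litres + 219,920 litres + 2,900 litres + 13,900 litres + 186,360 litres = 521,320 litres (over)
Jul 2029–Dec 2029: 70,880 litres + 219,920 litres + 2,900 litres + 13,900 litres + 186,360 litres + 62,290 litres = 556,250 litres (over)
5 windows exceed the threshold.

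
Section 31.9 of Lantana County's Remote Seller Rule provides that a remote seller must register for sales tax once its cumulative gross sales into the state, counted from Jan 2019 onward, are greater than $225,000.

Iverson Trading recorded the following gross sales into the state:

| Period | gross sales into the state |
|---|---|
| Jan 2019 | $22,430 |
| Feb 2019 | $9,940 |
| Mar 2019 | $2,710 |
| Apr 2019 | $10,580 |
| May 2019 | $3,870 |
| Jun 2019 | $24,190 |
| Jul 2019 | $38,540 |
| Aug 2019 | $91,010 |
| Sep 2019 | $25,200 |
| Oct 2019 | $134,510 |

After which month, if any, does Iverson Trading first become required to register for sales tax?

Through Jan 2019: $22,430
Through Feb 2019: $32,370
Through Mar 2019: $35,080
Through Apr 2019: $45,660
Through May 2019: $49,530
Through Jun 2019: $73,720
Through Jul 2019: $112,260
Through Aug 2019: $203,270
Through Sep 2019: $228,470 ← exceeds threshold

Sep 2019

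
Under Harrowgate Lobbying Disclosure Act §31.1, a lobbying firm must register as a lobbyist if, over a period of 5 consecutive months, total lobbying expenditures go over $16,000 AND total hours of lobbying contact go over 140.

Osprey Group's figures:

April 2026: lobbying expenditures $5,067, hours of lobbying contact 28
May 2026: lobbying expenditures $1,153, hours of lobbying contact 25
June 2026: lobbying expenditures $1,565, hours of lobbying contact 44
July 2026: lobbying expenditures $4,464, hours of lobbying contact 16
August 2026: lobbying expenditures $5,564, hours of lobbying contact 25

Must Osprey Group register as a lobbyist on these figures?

No

Total lobbying expenditures: $5,067 + $1,153 + $1,565 + $4,464 + $5,564 = $17,813 (> $16,000).
Total hours of lobbying contact: 28 + 25 + 44 + 16 + 25 = 138 (≤ 140).
The test is 'and': the rule requires both, and at least one is not exceeded.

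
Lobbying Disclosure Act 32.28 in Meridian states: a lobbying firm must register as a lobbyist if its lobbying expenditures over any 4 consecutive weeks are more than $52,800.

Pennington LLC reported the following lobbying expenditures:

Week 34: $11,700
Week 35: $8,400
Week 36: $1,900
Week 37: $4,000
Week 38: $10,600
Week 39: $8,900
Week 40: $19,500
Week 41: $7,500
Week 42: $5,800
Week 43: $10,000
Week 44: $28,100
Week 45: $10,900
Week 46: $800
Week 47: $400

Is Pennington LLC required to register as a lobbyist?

Yes

Week 34–Week 37: $11,700 + $8,400 + $1,900 + $4,000 = $26,000 (under)
Week 35–Week 38: $8,400 + $1,900 + $4,000 + $10,600 = $24,900 (under)
Week 36–Week 39: $1,900 + $4,000 + $10,600 + $8,900 = $25,400 (under)
Week 37–Week 40: $4,000 + $10,600 + $8,900 + $19,500 = $43,000 (under)
Week 38–Week 41: $10,600 + $8,900 + $19,500 + $7,500 = $46,500 (under)
Week 39–Week 42: $8,900 + $19,500 + $7,500 + $5,800 = $41,700 (under)
Week 40–Week 43: $19,500 + $7,500 + $5,800 + $10,000 = $42,800 (under)
Week 41–Week 44: $7,500 + $5,800 + $10,000 + $28,100 = $51,400 (under)
Week 42–Week 45: $5,800 + $10,000 + $28,100 + $10,900 = $54,800 (over)
Week 43–Week 46: $10,000 + $28,100 + $10,900 + $800 = $49,800 (under)
Week 44–Week 47: $28,100 + $10,900 + $800 + $400 = $40,200 (under)
At least one window exceeds $52,800.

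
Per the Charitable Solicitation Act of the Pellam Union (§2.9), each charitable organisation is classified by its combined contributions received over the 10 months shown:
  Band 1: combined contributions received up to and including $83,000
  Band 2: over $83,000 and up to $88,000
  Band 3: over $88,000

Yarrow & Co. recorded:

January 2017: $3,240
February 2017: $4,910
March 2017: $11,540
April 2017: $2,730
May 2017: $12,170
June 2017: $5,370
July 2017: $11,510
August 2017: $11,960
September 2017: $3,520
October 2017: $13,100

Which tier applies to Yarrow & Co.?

Band 1

Combined contributions received: $3,240 + $4,910 + $11,540 + $2,730 + $12,170 + $5,370 + $11,510 + $11,960 + $3,520 + $13,100 = $80,050.
$80,050 ≤ $83,000, so Band 1 applies.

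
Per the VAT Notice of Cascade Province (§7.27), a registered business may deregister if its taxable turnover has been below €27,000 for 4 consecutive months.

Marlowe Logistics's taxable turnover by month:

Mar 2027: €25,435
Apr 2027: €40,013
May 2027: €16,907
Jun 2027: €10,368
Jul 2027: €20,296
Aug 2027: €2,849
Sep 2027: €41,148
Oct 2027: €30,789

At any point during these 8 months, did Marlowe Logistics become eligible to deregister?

Yes

Months below €27,000: Mar 2027, May 2027, Jun 2027, Jul 2027, Aug 2027.
Longest run of consecutive months below the threshold: 4.
4 ≥ 4, so Marlowe Logistics became eligible.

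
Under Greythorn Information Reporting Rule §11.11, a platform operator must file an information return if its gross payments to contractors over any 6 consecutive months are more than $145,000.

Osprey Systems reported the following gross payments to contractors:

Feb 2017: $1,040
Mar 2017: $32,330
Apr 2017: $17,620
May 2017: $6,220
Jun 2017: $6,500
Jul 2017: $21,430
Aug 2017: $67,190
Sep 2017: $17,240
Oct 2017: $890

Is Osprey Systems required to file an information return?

Yes

Feb 2017–Jul 2017: $1,040 + $32,330 + $17,620 + $6,220 + $6,500 + $21,430 = $85,140 (under)
Mar 2017–Aug 2017: $32,330 + $17,620 + $6,220 + $6,500 + $21,430 + $67,190 = $151,290 (over)
Apr 2017–Sep 2017: $17,620 + $6,220 + $6,500 + $21,430 + $67,190 + $17,240 = $136,200 (under)
May 2017–Oct 2017: $6,220 + $6,500 + $21,430 + $67,190 + $17,240 + $890 = $119,470 (under)
At least one window exceeds $145,000.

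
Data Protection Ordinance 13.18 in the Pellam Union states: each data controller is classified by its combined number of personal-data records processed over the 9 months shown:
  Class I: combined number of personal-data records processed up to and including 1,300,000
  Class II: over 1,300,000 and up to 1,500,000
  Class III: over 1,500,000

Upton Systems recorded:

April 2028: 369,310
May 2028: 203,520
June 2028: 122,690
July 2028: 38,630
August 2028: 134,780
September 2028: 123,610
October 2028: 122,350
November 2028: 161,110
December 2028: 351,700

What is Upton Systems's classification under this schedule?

Combined number of personal-data records processed: 369,310 + 203,520 + 122,690 + 38,630 + 134,780 + 123,610 + 122,350 + 161,110 + 351,700 = 1,627,700.
1,627,700 > 1,500,000, so Class III applies.

Class III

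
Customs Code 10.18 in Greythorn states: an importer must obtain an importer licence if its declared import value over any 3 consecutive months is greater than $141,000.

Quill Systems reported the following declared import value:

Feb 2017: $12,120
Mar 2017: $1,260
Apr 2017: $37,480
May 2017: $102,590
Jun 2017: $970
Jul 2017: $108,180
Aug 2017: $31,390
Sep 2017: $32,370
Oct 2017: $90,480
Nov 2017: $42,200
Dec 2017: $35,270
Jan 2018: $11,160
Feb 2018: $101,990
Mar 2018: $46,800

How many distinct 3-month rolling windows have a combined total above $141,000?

Feb 2017–Apr 2017: $12,120 + $1,260 + $37,480 = $50,860 (under)
Mar 2017–May 2017: $1,260 + $37,480 + $102,590 = $141,330 (over)
Apr 2017–Jun 2017: $37,480 + $102,590 + $970 = $141,040 (over)
May 2017–Jul 2017: $102,590 + $970 + $108,180 = $211,740 (over)
Jun 2017–Aug 2017: $970 + $108,180 + $31,390 = $140,540 (under)
Jul 2017–Sep 2017: $108,180 + $31,390 + $32,370 = $171,940 (over)
Aug 2017–Oct 2017: $31,390 + $32,370 + $90,480 = $154,240 (over)
Sep 2017–Nov 2017: $32,370 + $90,480 + $42,200 = $165,050 (over)
Oct 2017–Dec 2017: $90,480 + $42,200 + $35,270 = $167,950 (over)
Nov 2017–Jan 2018: $42,200 + $35,270 + $11,160 = $88,630 (under)
Dec 2017–Feb 2018: $35,270 + $11,160 + $101,990 = $148,420 (over)
Jan 2018–Mar 2018: $11,160 + $101,990 + $46,800 = $159,950 (over)
9 windows exceed the threshold.

9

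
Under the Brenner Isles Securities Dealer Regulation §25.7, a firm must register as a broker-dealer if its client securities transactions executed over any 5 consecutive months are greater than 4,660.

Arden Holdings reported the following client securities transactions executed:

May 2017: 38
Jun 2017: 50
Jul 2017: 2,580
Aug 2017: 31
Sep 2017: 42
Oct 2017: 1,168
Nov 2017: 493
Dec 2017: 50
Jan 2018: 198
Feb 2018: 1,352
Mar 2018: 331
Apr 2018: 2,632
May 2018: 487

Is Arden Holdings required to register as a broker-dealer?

May 2017–Sep 2017: 38 + 50 + 2,580 + 31 + 42 = 2,741 (under)
Jun 2017–Oct 2017: 50 + 2,580 + 31 + 42 + 1,168 = 3,871 (under)
Jul 2017–Nov 2017: 2,580 + 31 + 42 + 1,168 + 493 = 4,314 (under)
Aug 2017–Dec 2017: 31 + 42 + 1,168 + 493 + 50 = 1,784 (under)
Sep 2017–Jan 2018: 42 + 1,168 + 493 + 50 + 198 = 1,951 (under)
Oct 2017–Feb 2018: 1,168 + 493 + 50 + 198 + 1,352 = 3,261 (under)
Nov 2017–Mar 2018: 493 + 50 + 198 + 1,352 + 331 = 2,424 (under)
Dec 2017–Apr 2018: 50 + 198 + 1,352 + 331 + 2,632 = 4,563 (under)
Jan 2018–May 2018: 198 + 1,352 + 331 + 2,632 + 487 = 5,000 (over)
At least one window exceeds 4,660.

Yes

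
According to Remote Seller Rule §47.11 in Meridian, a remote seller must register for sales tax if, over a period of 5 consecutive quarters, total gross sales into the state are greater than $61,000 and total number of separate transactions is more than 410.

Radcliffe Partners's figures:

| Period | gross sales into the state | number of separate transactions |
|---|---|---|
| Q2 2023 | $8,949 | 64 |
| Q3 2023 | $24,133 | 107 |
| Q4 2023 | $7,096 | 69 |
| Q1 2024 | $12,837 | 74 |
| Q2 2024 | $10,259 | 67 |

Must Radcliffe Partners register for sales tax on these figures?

No

Total gross sales into the state: $8,949 + $24,133 + $7,096 + $12,837 + $10,259 = $63,274 (> $61,000).
Total number of separate transactions: 64 + 107 + 69 + 74 + 67 = 381 (≤ 410).
The test is 'and': the rule requires both, and at least one is not exceeded.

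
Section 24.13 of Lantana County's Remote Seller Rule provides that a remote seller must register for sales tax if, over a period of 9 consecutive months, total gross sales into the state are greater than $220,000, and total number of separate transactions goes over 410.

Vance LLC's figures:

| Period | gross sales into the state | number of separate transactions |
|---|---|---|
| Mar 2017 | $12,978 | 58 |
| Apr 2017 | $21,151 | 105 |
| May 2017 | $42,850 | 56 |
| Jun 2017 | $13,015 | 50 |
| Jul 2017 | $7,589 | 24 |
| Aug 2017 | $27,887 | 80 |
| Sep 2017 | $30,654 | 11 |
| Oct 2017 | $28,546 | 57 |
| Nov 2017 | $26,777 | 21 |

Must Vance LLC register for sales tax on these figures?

Total gross sales into the state: $12,978 + $21,151 + $42,850 + $13,015 + $7,589 + $27,887 + $30,654 + $28,546 + $26,777 = $211,447 (≤ $220,000).
Total number of separate transactions: 58 + 105 + 56 + 50 + 24 + 80 + 11 + 57 + 21 = 462 (> 410).
The test is 'and': the rule requires both, and at least one is not exceeded.

No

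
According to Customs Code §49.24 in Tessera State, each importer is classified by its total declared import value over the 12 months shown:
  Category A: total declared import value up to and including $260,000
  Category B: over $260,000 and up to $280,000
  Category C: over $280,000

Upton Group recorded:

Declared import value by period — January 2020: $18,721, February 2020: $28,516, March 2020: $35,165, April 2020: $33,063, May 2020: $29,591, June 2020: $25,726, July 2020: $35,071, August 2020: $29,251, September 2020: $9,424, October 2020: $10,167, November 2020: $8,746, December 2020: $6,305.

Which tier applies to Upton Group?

Total declared import value: $18,721 + $28,516 + $35,165 + $33,063 + $29,591 + $25,726 + $35,071 + $29,251 + $9,424 + $10,167 + $8,746 + $6,305 = $269,746.
$260,000 < $269,746 ≤ $280,000, so Category B applies.

Category B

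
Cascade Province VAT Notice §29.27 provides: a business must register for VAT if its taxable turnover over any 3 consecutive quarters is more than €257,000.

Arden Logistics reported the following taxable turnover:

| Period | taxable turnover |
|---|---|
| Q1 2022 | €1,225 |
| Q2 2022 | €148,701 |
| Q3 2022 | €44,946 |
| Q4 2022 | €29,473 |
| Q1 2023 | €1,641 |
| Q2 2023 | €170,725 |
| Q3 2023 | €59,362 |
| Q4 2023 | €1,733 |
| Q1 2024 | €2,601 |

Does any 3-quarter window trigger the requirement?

No

Q1 2022–Q3 2022: €1,225 + €148,701 + €44,946 = €194,872 (under)
Q2 2022–Q4 2022: €148,701 + €44,946 + €29,473 = €223,120 (under)
Q3 2022–Q1 2023: €44,946 + €29,473 + €1,641 = €76,060 (under)
Q4 2022–Q2 2023: €29,473 + €1,641 + €170,725 = €201,839 (under)
Q1 2023–Q3 2023: €1,641 + €170,725 + €59,362 = €231,728 (under)
Q2 2023–Q4 2023: €170,725 + €59,362 + €1,733 = €231,820 (under)
Q3 2023–Q1 2024: €59,362 + €1,733 + €2,601 = €63,696 (under)
No window exceeds €257,000.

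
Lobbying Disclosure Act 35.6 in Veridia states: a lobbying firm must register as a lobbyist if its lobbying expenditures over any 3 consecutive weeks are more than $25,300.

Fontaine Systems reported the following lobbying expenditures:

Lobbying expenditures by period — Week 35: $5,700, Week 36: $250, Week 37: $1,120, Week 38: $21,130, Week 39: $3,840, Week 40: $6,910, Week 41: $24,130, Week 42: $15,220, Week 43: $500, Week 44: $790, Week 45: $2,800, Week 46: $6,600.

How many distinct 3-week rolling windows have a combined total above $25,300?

5

Week 35–Week 37: $5,700 + $250 + $1,120 = $7,070 (under)
Week 36–Week 38: $250 + $1,120 + $21,130 = $22,500 (under)
Week 37–Week 39: $1,120 + $21,130 + $3,840 = $26,090 (over)
Week 38–Week 40: $21,130 + $3,840 + $6,910 = $31,880 (over)
Week 39–Week 41: $3,840 + $6,910 + $24,130 = $34,880 (over)
Week 40–Week 42: $6,910 + $24,130 + $15,220 = $46,260 (over)
Week 41–Week 43: $24,130 + $15,220 + $500 = $39,850 (over)
Week 42–Week 44: $15,220 + $500 + $790 = $16,510 (under)
Week 43–Week 45: $500 + $790 + $2,800 = $4,090 (under)
Week 44–Week 46: $790 + $2,800 + $6,600 = $10,190 (under)
5 windows exceed the threshold.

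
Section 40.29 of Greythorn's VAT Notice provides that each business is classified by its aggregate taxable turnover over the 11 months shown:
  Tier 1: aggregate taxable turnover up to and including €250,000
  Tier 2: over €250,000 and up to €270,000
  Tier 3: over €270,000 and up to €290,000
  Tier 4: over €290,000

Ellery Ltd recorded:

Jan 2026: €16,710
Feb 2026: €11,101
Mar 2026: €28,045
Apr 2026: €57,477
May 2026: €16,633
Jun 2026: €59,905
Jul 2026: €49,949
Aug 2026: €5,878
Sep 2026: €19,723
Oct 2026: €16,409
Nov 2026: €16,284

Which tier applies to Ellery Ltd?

Tier 4

Aggregate taxable turnover: €16,710 + €11,101 + €28,045 + €57,477 + €16,633 + €59,905 + €49,949 + €5,878 + €19,723 + €16,409 + €16,284 = €298,114.
€298,114 > €290,000, so Tier 4 applies.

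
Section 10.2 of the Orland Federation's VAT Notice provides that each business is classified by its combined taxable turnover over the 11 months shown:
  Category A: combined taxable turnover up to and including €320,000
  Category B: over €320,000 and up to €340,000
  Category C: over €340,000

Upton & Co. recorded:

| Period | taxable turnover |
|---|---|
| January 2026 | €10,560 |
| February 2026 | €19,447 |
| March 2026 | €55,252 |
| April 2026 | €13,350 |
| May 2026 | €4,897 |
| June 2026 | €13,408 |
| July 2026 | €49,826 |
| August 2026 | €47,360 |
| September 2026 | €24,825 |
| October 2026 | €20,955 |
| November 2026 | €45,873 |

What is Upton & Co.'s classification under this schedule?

Category A

Combined taxable turnover: €10,560 + €19,447 + €55,252 + €13,350 + €4,897 + €13,408 + €49,826 + €47,360 + €24,825 + €20,955 + €45,873 = €305,753.
€305,753 ≤ €320,000, so Category A applies.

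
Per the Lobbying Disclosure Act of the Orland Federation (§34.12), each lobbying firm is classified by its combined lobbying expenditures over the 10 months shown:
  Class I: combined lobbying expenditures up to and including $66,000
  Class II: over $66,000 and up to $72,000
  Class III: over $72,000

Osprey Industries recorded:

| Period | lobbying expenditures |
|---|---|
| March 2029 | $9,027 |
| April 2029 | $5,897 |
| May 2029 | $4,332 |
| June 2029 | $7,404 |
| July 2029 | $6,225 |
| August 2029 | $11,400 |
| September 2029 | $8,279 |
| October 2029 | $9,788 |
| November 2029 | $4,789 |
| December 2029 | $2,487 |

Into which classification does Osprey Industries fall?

Combined lobbying expenditures: $9,027 + $5,897 + $4,332 + $7,404 + $6,225 + $11,400 + $8,279 + $9,788 + $4,789 + $2,487 = $69,628.
$66,000 < $69,628 ≤ $72,000, so Class II applies.

Class II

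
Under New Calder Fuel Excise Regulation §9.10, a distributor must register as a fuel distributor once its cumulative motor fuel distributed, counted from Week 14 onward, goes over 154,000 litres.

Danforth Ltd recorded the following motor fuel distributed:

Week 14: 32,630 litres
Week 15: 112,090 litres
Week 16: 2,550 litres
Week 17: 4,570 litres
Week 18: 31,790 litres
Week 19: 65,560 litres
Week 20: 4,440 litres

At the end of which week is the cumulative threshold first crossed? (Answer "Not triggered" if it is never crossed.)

Week 18

Through Week 14: 32,630 litres
Through Week 15: 144,720 litres
Through Week 16: 147,270 litres
Through Week 17: 151,840 litres
Through Week 18: 183,630 litres ← exceeds threshold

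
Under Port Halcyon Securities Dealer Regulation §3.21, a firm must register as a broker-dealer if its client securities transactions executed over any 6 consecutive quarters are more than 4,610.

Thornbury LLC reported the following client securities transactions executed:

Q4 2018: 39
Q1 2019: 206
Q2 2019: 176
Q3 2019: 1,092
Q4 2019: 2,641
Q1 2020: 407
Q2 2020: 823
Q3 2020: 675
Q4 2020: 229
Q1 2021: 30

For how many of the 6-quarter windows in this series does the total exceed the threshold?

Q4 2018–Q1 2020: 39 + 206 + 176 + 1,092 + 2,641 + 407 = 4,561 (under)
Q1 2019–Q2 2020: 206 + 176 + 1,092 + 2,641 + 407 + 823 = 5,345 (over)
Q2 2019–Q3 2020: 176 + 1,092 + 2,641 + 407 + 823 + 675 = 5,814 (over)
Q3 2019–Q4 2020: 1,092 + 2,641 + 407 + 823 + 675 + 229 = 5,867 (over)
Q4 2019–Q1 2021: 2,641 + 407 + 823 + 675 + 229 + 30 = 4,805 (over)
4 windows exceed the threshold.

4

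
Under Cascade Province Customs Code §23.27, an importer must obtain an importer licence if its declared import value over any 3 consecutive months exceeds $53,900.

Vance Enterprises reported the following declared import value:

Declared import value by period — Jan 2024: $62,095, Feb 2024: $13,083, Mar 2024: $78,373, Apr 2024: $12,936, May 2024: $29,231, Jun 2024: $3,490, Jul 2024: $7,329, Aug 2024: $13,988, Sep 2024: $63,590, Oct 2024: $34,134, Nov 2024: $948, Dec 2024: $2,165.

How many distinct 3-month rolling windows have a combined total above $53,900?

6

Jan 2024–Mar 2024: $62,095 + $13,083 + $78,373 = $153,551 (over)
Feb 2024–Apr 2024: $13,083 + $78,373 + $12,936 = $104,392 (over)
Mar 2024–May 2024: $78,373 + $12,936 + $29,231 = $120,540 (over)
Apr 2024–Jun 2024: $12,936 + $29,231 + $3,490 = $45,657 (under)
May 2024–Jul 2024: $29,231 + $3,490 + $7,329 = $40,050 (under)
Jun 2024–Aug 2024: $3,490 + $7,329 + $13,988 = $24,807 (under)
Jul 2024–Sep 2024: $7,329 + $13,988 + $63,590 = $84,907 (over)
Aug 2024–Oct 2024: $13,988 + $63,590 + $34,134 = $111,712 (over)
Sep 2024–Nov 2024: $63,590 + $34,134 + $948 = $98,672 (over)
Oct 2024–Dec 2024: $34,134 + $948 + $2,165 = $37,247 (under)
6 windows exceed the threshold.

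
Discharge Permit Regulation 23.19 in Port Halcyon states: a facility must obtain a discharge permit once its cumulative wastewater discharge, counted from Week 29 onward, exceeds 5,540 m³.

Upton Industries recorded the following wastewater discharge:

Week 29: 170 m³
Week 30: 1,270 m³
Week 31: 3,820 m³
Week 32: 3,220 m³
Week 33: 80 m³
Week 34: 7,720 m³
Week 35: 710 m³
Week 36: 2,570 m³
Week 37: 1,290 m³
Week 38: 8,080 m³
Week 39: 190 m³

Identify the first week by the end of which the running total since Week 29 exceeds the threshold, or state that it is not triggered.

Through Week 29: 170 m³
Through Week 30: 1,440 m³
Through Week 31: 5,260 m³
Through Week 32: 8,480 m³ ← exceeds threshold

Week 32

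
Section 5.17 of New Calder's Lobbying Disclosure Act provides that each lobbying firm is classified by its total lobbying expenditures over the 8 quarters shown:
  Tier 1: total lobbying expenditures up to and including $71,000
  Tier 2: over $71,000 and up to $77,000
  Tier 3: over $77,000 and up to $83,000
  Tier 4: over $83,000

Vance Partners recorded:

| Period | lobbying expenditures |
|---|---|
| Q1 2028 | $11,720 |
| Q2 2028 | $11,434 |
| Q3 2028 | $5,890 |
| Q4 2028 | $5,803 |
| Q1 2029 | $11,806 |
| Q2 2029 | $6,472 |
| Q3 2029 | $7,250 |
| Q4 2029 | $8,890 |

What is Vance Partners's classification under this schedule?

Total lobbying expenditures: $11,720 + $11,434 + $5,890 + $5,803 + $11,806 + $6,472 + $7,250 + $8,890 = $69,265.
$69,265 ≤ $71,000, so Tier 1 applies.

Tier 1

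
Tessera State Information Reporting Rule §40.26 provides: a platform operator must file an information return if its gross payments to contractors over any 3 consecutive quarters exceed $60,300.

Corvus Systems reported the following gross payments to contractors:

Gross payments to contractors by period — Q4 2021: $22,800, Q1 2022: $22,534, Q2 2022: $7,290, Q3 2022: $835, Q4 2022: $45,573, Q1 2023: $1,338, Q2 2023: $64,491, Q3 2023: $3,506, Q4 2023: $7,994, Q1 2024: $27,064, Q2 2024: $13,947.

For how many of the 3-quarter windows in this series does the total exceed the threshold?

Q4 2021–Q2 2022: $22,800 + $22,534 + $7,290 = $52,624 (under)
Q1 2022–Q3 2022: $22,534 + $7,290 + $835 = $30,659 (under)
Q2 2022–Q4 2022: $7,290 + $835 + $45,573 = $53,698 (under)
Q3 2022–Q1 2023: $835 + $45,573 + $1,338 = $47,746 (under)
Q4 2022–Q2 2023: $45,573 + $1,338 + $64,491 = $111,402 (over)
Q1 2023–Q3 2023: $1,338 + $64,491 + $3,506 = $69,335 (over)
Q2 2023–Q4 2023: $64,491 + $3,506 + $7,994 = $75,991 (over)
Q3 2023–Q1 2024: $3,506 + $7,994 + $27,064 = $38,564 (under)
Q4 2023–Q2 2024: $7,994 + $27,064 + $13,947 = $49,005 (under)
3 windows exceed the threshold.

3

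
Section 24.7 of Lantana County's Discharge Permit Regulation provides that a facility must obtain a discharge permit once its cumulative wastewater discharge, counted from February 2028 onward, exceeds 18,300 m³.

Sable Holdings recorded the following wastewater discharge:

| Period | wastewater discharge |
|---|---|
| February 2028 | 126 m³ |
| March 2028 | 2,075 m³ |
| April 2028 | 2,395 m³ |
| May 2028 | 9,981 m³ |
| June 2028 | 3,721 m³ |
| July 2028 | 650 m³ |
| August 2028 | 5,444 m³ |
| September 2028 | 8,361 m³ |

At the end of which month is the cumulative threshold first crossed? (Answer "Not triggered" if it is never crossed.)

July 2028

Through February 2028: 126 m³
Through March 2028: 2,201 m³
Through April 2028: 4,596 m³
Through May 2028: 14,577 m³
Through June 2028: 18,298 m³
Through July 2028: 18,948 m³ ← exceeds threshold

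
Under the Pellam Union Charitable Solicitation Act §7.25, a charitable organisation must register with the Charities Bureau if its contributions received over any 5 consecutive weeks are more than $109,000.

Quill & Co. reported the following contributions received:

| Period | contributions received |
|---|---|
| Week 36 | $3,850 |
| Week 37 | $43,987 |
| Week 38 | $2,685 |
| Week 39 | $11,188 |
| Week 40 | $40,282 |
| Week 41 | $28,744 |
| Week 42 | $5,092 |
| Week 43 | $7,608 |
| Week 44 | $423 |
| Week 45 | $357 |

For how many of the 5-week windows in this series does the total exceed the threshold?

1

Week 36–Week 40: $3,850 + $43,987 + $2,685 + $11,188 + $40,282 = $101,992 (under)
Week 37–Week 41: $43,987 + $2,685 + $11,188 + $40,282 + $28,744 = $126,886 (over)
Week 38–Week 42: $2,685 + $11,188 + $40,282 + $28,744 + $5,092 = $87,991 (under)
Week 39–Week 43: $11,188 + $40,282 + $28,744 + $5,092 + $7,608 = $92,914 (under)
Week 40–Week 44: $40,282 + $28,744 + $5,092 + $7,608 + $423 = $82,149 (under)
Week 41–Week 45: $28,744 + $5,092 + $7,608 + $423 + $357 = $42,224 (under)
1 window exceeds the threshold.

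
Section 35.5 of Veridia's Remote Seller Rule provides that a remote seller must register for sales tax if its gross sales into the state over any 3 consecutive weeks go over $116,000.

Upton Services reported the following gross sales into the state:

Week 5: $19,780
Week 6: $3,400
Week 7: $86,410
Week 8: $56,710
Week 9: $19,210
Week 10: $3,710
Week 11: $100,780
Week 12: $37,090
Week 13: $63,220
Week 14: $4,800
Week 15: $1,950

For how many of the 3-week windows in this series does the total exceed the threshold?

Week 5–Week 7: $19,780 + $3,400 + $86,410 = $109,590 (under)
Week 6–Week 8: $3,400 + $86,410 + $56,710 = $146,520 (over)
Week 7–Week 9: $86,410 + $56,710 + $19,210 = $162,330 (over)
Week 8–Week 10: $56,710 + $19,210 + $3,710 = $79,630 (under)
Week 9–Week 11: $19,210 + $3,710 + $100,780 = $123,700 (over)
Week 10–Week 12: $3,710 + $100,780 + $37,090 = $141,580 (over)
Week 11–Week 13: $100,780 + $37,090 + $63,220 = $201,090 (over)
Week 12–Week 14: $37,090 + $63,220 + $4,800 = $105,110 (under)
Week 13–Week 15: $63,220 + $4,800 + $1,950 = $69,970 (under)
5 windows exceed the threshold.

5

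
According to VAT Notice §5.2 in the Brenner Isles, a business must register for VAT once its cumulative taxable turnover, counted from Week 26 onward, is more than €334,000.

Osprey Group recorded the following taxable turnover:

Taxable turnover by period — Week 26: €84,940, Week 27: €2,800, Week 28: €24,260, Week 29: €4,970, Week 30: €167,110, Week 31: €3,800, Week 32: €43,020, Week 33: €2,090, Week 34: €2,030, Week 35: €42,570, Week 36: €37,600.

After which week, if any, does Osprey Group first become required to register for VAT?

Week 34

Through Week 26: €84,940
Through Week 27: €87,740
Through Week 28: €112,000
Through Week 29: €116,970
Through Week 30: €284,080
Through Week 31: €287,880
Through Week 32: €330,900
Through Week 33: €332,990
Through Week 34: €335,020 ← exceeds threshold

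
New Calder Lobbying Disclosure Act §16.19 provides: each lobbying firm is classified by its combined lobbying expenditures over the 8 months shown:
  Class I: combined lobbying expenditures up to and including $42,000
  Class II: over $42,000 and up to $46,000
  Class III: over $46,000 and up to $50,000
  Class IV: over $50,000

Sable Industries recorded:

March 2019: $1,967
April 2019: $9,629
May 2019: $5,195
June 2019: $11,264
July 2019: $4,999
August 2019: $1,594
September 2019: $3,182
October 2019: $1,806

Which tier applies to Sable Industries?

Combined lobbying expenditures: $1,967 + $9,629 + $5,195 + $11,264 + $4,999 + $1,594 + $3,182 + $1,806 = $39,636.
$39,636 ≤ $42,000, so Class I applies.

Class I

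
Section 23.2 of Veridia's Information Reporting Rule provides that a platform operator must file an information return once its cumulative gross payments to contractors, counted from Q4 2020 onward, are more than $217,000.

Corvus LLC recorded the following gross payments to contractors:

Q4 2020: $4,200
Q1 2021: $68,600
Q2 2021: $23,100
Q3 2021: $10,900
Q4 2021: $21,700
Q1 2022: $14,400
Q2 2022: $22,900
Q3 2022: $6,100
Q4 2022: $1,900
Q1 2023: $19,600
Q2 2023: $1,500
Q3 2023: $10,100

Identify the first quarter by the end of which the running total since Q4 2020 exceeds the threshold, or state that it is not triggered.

Not triggered

Through Q4 2020: $4,200
Through Q1 2021: $72,800
Through Q2 2021: $95,900
Through Q3 2021: $106,800
Through Q4 2021: $128,500
Through Q1 2022: $142,900
Through Q2 2022: $165,800
Through Q3 2022: $171,900
Through Q4 2022: $173,800
Through Q1 2023: $193,400
Through Q2 2023: $194,900
Through Q3 2023: $205,000
Final cumulative total $205,000 ≤ $217,000; the threshold is never exceeded.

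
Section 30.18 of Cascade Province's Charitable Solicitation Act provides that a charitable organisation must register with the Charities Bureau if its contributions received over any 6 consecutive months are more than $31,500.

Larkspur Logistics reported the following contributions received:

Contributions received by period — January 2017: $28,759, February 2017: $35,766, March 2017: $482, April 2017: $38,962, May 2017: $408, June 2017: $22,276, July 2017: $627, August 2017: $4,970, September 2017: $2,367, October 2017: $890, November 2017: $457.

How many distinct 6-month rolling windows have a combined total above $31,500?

6

January 2017–June 2017: $28,759 + $35,766 + $482 + $38,962 + $408 + $22,276 = $126,653 (over)
February 2017–July 2017: $35,766 + $482 + $38,962 + $408 + $22,276 + $627 = $98,521 (over)
March 2017–August 2017: $482 + $38,962 + $408 + $22,276 + $627 + $4,970 = $67,725 (over)
April 2017–September 2017: $38,962 + $408 + $22,276 + $627 + $4,970 + $2,367 = $69,610 (over)
May 2017–October 2017: $408 + $22,276 + $627 + $4,970 + $2,367 + $890 = $31,538 (over)
June 2017–November 2017: $22,276 + $627 + $4,970 + $2,367 + $890 + $457 = $31,587 (over)
6 windows exceed the threshold.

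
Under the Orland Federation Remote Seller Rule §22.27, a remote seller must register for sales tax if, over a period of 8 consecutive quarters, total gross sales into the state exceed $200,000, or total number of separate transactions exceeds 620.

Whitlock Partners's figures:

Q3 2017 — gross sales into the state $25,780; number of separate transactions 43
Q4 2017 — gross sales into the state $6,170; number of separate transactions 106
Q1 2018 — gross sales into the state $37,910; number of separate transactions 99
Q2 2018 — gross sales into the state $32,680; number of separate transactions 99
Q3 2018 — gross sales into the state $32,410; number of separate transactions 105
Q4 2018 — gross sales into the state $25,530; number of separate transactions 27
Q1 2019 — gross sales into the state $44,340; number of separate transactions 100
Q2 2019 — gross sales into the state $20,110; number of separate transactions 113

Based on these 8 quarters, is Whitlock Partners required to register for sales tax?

Yes

Total gross sales into the state: $25,780 + $6,170 + $37,910 + $32,680 + $32,410 + $25,530 + $44,340 + $20,110 = $224,930 (> $200,000).
Total number of separate transactions: 43 + 106 + 99 + 99 + 105 + 27 + 100 + 113 = 692 (> 620).
The test is 'or': at least one threshold is exceeded.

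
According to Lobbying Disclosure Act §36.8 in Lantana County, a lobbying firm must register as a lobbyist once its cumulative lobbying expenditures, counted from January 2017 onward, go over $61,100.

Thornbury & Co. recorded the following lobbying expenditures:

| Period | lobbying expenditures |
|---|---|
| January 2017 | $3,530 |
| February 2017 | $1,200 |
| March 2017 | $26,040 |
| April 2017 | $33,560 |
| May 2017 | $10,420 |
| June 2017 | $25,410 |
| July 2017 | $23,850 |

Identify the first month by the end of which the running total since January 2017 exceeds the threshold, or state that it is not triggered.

April 2017

Through January 2017: $3,530
Through February 2017: $4,730
Through March 2017: $30,770
Through April 2017: $64,330 ← exceeds threshold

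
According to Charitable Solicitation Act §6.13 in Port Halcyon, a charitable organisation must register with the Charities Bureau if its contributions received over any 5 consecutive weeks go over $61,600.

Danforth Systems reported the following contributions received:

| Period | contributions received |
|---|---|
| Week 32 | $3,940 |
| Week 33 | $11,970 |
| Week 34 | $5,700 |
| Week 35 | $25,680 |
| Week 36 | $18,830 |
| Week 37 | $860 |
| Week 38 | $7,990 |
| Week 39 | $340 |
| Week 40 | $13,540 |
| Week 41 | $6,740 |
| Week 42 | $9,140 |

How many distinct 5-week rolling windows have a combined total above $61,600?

2

Week 32–Week 36: $3,940 + $11,970 + $5,700 + $25,680 + $18,830 = $66,120 (over)
Week 33–Week 37: $11,970 + $5,700 + $25,680 + $18,830 + $860 = $63,040 (over)
Week 34–Week 38: $5,700 + $25,680 + $18,830 + $860 + $7,990 = $59,060 (under)
Week 35–Week 39: $25,680 + $18,830 + $860 + $7,990 + $340 = $53,700 (under)
Week 36–Week 40: $18,830 + $860 + $7,990 + $340 + $13,540 = $41,560 (under)
Week 37–Week 41: $860 + $7,990 + $340 + $13,540 + $6,740 = $29,470 (under)
Week 38–Week 42: $7,990 + $340 + $13,540 + $6,740 + $9,140 = $37,750 (under)
2 windows exceed the threshold.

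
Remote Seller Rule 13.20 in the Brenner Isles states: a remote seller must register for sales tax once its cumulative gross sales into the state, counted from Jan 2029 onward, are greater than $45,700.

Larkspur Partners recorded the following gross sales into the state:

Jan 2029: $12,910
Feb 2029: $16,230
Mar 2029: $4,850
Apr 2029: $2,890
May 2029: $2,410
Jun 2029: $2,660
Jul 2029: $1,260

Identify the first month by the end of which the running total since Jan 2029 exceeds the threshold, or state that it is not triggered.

Through Jan 2029: $12,910
Through Feb 2029: $29,140
Through Mar 2029: $33,990
Through Apr 2029: $36,880
Through May 2029: $39,290
Through Jun 2029: $41,950
Through Jul 2029: $43,210
Final cumulative total $43,210 ≤ $45,700; the threshold is never exceeded.

Not triggered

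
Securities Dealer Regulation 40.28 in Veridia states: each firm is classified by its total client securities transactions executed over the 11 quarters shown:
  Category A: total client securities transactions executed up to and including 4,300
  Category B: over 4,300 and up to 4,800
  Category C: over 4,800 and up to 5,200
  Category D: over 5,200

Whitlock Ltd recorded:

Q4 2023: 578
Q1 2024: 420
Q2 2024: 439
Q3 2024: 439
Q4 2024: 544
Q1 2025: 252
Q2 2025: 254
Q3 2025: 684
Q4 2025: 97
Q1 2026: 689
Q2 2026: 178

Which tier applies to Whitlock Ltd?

Category B

Total client securities transactions executed: 578 + 420 + 439 + 439 + 544 + 252 + 254 + 684 + 97 + 689 + 178 = 4,574.
4,300 < 4,574 ≤ 4,800, so Category B applies.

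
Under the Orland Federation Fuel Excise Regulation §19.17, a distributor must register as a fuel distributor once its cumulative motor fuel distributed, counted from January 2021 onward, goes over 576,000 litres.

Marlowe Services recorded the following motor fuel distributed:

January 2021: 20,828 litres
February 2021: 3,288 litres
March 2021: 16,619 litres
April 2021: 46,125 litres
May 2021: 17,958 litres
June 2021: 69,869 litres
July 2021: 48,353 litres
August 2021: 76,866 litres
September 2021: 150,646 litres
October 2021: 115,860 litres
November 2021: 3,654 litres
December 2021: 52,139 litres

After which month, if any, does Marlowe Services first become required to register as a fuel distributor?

December 2021

Through January 2021: 20,828 litres
Through February 2021: 24,116 litres
Through March 2021: 40,735 litres
Through April 2021: 86,860 litres
Through May 2021: 104,818 litres
Through June 2021: 174,687 litres
Through July 2021: 223,040 litres
Through August 2021: 299,906 litres
Through September 2021: 450,552 litres
Through October 2021: 566,412 litres
Through November 2021: 570,066 litres
Through December 2021: 622,205 litres ← exceeds threshold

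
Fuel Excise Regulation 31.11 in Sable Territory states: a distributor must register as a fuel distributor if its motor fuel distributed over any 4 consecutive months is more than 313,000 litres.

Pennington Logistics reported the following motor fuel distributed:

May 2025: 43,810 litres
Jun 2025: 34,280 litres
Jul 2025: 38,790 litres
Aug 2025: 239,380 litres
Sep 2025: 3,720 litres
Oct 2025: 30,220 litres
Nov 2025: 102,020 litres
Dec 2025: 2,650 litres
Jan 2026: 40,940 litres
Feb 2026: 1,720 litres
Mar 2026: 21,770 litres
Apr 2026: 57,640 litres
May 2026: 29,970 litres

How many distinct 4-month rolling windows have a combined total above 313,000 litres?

3

May 2025–Aug 2025: 43,810 litres + 34,280 litres + 38,790 litres + 239,380 litres = 356,260 litres (over)
Jun 2025–Sep 2025: 34,280 litres + 38,790 litres + 239,380 litres + 3,720 litres = 316,170 litres (over)
Jul 2025–Oct 2025: 38,790 litres + 239,380 litres + 3,720 litres + 30,220 litres = 312,110 litres (under)
Aug 2025–Nov 2025: 239,380 litres + 3,720 litres + 30,220 litres + 102,020 litres = 375,340 litres (over)
Sep 2025–Dec 2025: 3,720 litres + 30,220 litres + 102,020 litres + 2,650 litres = 138,610 litres (under)
Oct 2025–Jan 2026: 30,220 litres + 102,020 litres + 2,650 litres + 40,940 litres = 175,830 litres (under)
Nov 2025–Feb 2026: 102,020 litres + 2,650 litres + 40,940 litres + 1,720 litres = 147,330 litres (under)
Dec 2025–Mar 2026: 2,650 litres + 40,940 litres + 1,720 litres + 21,770 litres = 67,080 litres (under)
Jan 2026–Apr 2026: 40,940 litres + 1,720 litres + 21,770 litres + 57,640 litres = 122,070 litres (under)
Feb 2026–May 2026: 1,720 litres + 21,770 litres + 57,640 litres + 29,970 litres = 111,100 litres (under)
3 windows exceed the threshold.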